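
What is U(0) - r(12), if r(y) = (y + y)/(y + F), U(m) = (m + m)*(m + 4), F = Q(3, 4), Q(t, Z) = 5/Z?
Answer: -96/53 ≈ -1.8113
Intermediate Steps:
F = 5/4 ≈ 1.2500
U(m) = 2*m*(4 + m) (U(m) = (2*m)*(4 + m) = 2*m*(4 + m))
r(y) = 2*y/(5/4 + y) (r(y) = (y + y)/(y + 5/4) = (2*y)/(5/4 + y) = 2*y/(5/4 + y))
U(0) - r(12) = 2*0*(4 + 0) - 8*12/(5 + 4*12) = 2*0*4 - 8*12/(5 + 48) = 0 - 8*12/53 = 0 - 1*96/53 = 0 - 96/53 = -96/53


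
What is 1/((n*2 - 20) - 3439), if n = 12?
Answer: -1/3435 ≈ -0.00029112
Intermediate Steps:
1/((n*2 - 20) - 3439) = 1/((12*2 - 20) - 3439) = 1/((24 - 20) - 3439) = 1/(4 - 3439) = 1/(-3435) = -1/3435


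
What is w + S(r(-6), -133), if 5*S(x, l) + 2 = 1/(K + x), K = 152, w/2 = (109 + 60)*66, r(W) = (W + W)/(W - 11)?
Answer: 57910533/2596 ≈ 22308.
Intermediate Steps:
r(W) = 2*W/(-11 + W) (r(W) = (2*W)/(-11 + W) = 2*W/(-11 + W))
w = 22308 (w = 2*((109 + 60)*66) = 2*(169*66) = 2*11154 = 22308)
S(x, l) = -2/5 + 1/(5*(152 + x))
w + S(r(-6), -133) = 22308 + (-303 - 4*(-6)/(-11 - 6))/(5*(152 + 2*(-6)/(-11 - 6))) = 22308 + (-303 - 4*(-6)/(-17))/(5*(152 + 2*(-6)/(-17))) = 22308 + (-303 - 4*(-6)*(-1)/17)/(5*(152 + 2*(-6)*(-1/17))) = 22308 + (-303 - 2*12/17)/(5*(152 + 12/17)) = 22308 + (-303 - 24/17)/(5*(2596/17)) = 22308 + (1/5)*(17/2596)*(-5175/17) = 22308 - 1035/2596 = 57910533/2596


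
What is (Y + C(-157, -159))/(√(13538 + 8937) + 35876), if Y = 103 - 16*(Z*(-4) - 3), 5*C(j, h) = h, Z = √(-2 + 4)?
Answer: 21382096/6435324505 - 596*√899/1287064901 - 320*√1798/1287064901 + 2296064*√2/1287064901 ≈ 0.0058211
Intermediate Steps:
Z = √2 ≈ 1.4142
C(j, h) = h/5
Y = 151 + 64*√2 (Y = 103 - 16*(√2*(-4) - 3) = 103 - 16*(-4*√2 - 3) = 103 - 16*(-3 - 4*√2) = 103 + (48 + 64*√2) = 151 + 64*√2 ≈ 241.51)
(Y + C(-157, -159))/(√(13538 + 8937) + 35876) = ((151 + 64*√2) + (⅕)*(-159))/(√(13538 + 8937) + 35876) = ((151 + 64*√2) - 159/5)/(√22475 + 35876) = (596/5 + 64*√2)/(5*√899 + 35876) = (596/5 + 64*√2)/(35876 + 5*√899)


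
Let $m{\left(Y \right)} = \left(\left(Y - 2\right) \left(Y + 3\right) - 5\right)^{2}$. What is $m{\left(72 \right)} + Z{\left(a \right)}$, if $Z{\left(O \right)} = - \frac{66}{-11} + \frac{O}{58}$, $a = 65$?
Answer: $\frac{1595581863}{58} \approx 2.751 \cdot 10^{7}$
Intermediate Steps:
$Z{\left(O \right)} = 6 + \frac{O}{58}$ ($Z{\left(O \right)} = \left(-66\right) \left(- \frac{1}{11}\right) + O \frac{1}{58} = 6 + \frac{O}{58}$)
$m{\left(Y \right)} = \left(-5 + \left(-2 + Y\right) \left(3 + Y\right)\right)^{2}$ ($m{\left(Y \right)} = \left(\left(-2 + Y\right) \left(3 + Y\right) - 5\right)^{2} = \left(-5 + \left(-2 + Y\right) \left(3 + Y\right)\right)^{2}$)
$m{\left(72 \right)} + Z{\left(a \right)} = \left(-11 + 72 + 72^{2}\right)^{2} + \left(6 + \frac{1}{58} \cdot 65\right) = \left(-11 + 72 + 5184\right)^{2} + \left(6 + \frac{65}{58}\right) = 5245^{2} + \frac{413}{58} = 27510025 + \frac{413}{58} = \frac{1595581863}{58}$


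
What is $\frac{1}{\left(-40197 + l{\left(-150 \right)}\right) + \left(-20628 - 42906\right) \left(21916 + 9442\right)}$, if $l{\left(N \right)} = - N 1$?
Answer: $- \frac{1}{1992339219} \approx -5.0192 \cdot 10^{-10}$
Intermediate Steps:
$l{\left(N \right)} = - N$
$\frac{1}{\left(-40197 + l{\left(-150 \right)}\right) + \left(-20628 - 42906\right) \left(21916 + 9442\right)} = \frac{1}{\left(-40197 - -150\right) + \left(-20628 - 42906\right) \left(21916 + 9442\right)} = \frac{1}{\left(-40197 + 150\right) - 1992299172} = \frac{1}{-40047 - 1992299172} = \frac{1}{-1992339219} = - \frac{1}{1992339219}$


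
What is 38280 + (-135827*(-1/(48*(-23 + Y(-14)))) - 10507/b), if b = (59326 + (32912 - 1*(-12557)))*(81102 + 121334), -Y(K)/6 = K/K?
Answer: 281884398395393179/7382569655760 ≈ 38182.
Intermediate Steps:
Y(K) = -6 (Y(K) = -6*K/K = -6*1 = -6)
b = 21214280620 (b = (59326 + (32912 + 12557))*202436 = (59326 + 45469)*202436 = 104795*202436 = 21214280620)
38280 + (-135827*(-1/(48*(-23 + Y(-14)))) - 10507/b) = 38280 + (-135827*(-1/(48*(-23 - 6))) - 10507/21214280620) = 38280 + (-135827/((-48*(-29))) - 10507*1/21214280620) = 38280 + (-135827/1392 - 10507/21214280620) = 38280 - 720368027099621/7382569655760 = 281884398395393179/7382569655760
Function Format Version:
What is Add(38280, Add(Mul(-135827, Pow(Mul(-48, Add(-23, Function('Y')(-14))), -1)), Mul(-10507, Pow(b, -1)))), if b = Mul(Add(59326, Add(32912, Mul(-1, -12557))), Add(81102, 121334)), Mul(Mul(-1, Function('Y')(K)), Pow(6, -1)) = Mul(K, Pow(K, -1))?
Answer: Rational(281884398395393179, 7382569655760) ≈ 38182.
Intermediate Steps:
Function('Y')(K) = -6 (Function('Y')(K) = Mul(-6, Mul(K, Pow(K, -1))) = Mul(-6, 1) = -6)
b = 21214280620 (b = Mul(Add(59326, Add(32912, 12557)), 202436) = Mul(Add(59326, 45469), 202436) = Mul(104795, 202436) = 21214280620)
Add(38280, Add(Mul(-135827, Pow(Mul(-48, Add(-23, Function('Y')(-14))), -1)), Mul(-10507, Pow(b, -1)))) = Add(38280, Add(Mul(-135827, Pow(Mul(-48, Add(-23, -6)), -1)), Mul(-10507, Pow(21214280620, -1)))) = Add(38280, Add(Mul(-135827, Pow(Mul(-48, -29), -1)), Mul(-10507, Rational(1, 21214280620)))) = Add(38280, Add(Mul(-135827, Pow(1392, -1)), Rational(-10507, 21214280620))) = Add(38280, Add(Mul(-135827, Rational(1, 1392)), Rational(-10507, 21214280620))) = Add(38280, Add(Rational(-135827, 1392), Rational(-10507, 21214280620))) = Add(38280, Rational(-720368027099621, 7382569655760)) = Rational(281884398395393179, 7382569655760)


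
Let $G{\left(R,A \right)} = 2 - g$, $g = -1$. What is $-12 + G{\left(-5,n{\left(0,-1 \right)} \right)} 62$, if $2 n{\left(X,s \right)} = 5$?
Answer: $174$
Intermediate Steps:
$n{\left(X,s \right)} = \frac{5}{2}$ ($n{\left(X,s \right)} = \frac{1}{2} \cdot 5 = \frac{5}{2}$)
$G{\left(R,A \right)} = 3$ ($G{\left(R,A \right)} = 2 - -1 = 2 + 1 = 3$)
$-12 + G{\left(-5,n{\left(0,-1 \right)} \right)} 62 = -12 + 3 \cdot 62 = -12 + 186 = 174$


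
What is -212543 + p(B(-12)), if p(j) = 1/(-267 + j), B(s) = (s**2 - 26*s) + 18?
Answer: -43996400/207 ≈ -2.1254e+5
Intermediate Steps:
B(s) = 18 + s**2 - 26*s
-212543 + p(B(-12)) = -212543 + 1/(-267 + (18 + (-12)**2 - 26*(-12))) = -212543 + 1/(-267 + (18 + 144 + 312)) = -212543 + 1/(-267 + 474) = -212543 + 1/207 = -43996400/207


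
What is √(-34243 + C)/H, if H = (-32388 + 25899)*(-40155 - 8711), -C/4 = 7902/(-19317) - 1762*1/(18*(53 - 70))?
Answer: I*√3695049733038967/104129352055386 ≈ 5.8376e-7*I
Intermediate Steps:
C = -21079028/985167 (C = -4*(7902/(-19317) - 1762*1/(18*(53 - 70))) = -4*(7902*(-1/19317) - 1762/((-17*18))) = -4*(-2634/6439 - 1762/(-306)) = -4*(-2634/6439 - 1762*(-1/306)) = -4*(-2634/6439 + 881/153) = -4*5269757/985167 = -21079028/985167 ≈ -21.396)
H = 317091474 (H = -6489*(-48866) = 317091474)
√(-34243 + C)/H = √(-34243 - 21079028/985167)/317091474 = √(-33756152609/985167)*(1/317091474) = (I*√3695049733038967/328389)*(1/317091474) = I*√3695049733038967/104129352055386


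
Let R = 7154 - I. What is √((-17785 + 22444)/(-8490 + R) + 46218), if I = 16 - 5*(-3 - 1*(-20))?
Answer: √74187344049/1267 ≈ 214.98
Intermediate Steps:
I = -69 (I = 16 - 5*(-3 + 20) = 16 - 5*17 = 16 - 85 = -69)
R = 7223 (R = 7154 - 1*(-69) = 7154 + 69 = 7223)
√((-17785 + 22444)/(-8490 + R) + 46218) = √((-17785 + 22444)/(-8490 + 7223) + 46218) = √(4659/(-1267) + 46218) = √(4659*(-1/1267) + 46218) = √(-4659/1267 + 46218) = √(58553547/1267) = √74187344049/1267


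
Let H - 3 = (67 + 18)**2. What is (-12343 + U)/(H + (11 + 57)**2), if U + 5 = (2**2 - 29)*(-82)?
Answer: -5149/5926 ≈ -0.86888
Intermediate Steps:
H = 7228 (H = 3 + (67 + 18)**2 = 3 + 85**2 = 3 + 7225 = 7228)
U = 2045 (U = -5 + (2**2 - 29)*(-82) = -5 + (4 - 29)*(-82) = -5 - 25*(-82) = -5 + 2050 = 2045)
(-12343 + U)/(H + (11 + 57)**2) = (-12343 + 2045)/(7228 + (11 + 57)**2) = -10298/(7228 + 68**2) = -10298/(7228 + 4624) = -10298/11852 = -10298*1/11852 = -5149/5926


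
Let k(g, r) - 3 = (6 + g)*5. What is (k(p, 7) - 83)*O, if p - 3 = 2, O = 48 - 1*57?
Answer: 225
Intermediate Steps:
O = -9 (O = 48 - 57 = -9)
p = 5 (p = 3 + 2 = 5)
k(g, r) = 33 + 5*g (k(g, r) = 3 + (6 + g)*5 = 3 + (30 + 5*g) = 33 + 5*g)
(k(p, 7) - 83)*O = ((33 + 5*5) - 83)*(-9) = ((33 + 25) - 83)*(-9) = (58 - 83)*(-9) = -25*(-9) = 225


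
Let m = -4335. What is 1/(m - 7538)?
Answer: -1/11873 ≈ -8.4225e-5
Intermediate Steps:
1/(m - 7538) = 1/(-4335 - 7538) = 1/(-11873) = -1/11873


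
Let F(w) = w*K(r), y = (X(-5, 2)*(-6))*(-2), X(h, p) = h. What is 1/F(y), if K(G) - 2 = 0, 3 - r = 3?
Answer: -1/120 ≈ -0.0083333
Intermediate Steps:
r = 0 (r = 3 - 1*3 = 3 - 3 = 0)
K(G) = 2 (K(G) = 2 + 0 = 2)
y = -60 (y = -5*(-6)*(-2) = 30*(-2) = -60)
F(w) = 2*w (F(w) = w*2 = 2*w)
1/F(y) = 1/(2*(-60)) = 1/(-120) = -1/120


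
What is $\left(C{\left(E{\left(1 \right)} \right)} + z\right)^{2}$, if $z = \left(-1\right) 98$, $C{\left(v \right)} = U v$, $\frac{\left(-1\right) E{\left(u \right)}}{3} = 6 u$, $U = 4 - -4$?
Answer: $58564$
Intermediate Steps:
$U = 8$ ($U = 4 + 4 = 8$)
$E{\left(u \right)} = - 18 u$ ($E{\left(u \right)} = - 3 \cdot 6 u = - 18 u$)
$C{\left(v \right)} = 8 v$
$z = -98$
$\left(C{\left(E{\left(1 \right)} \right)} + z\right)^{2} = \left(8 \left(\left(-18\right) 1\right) - 98\right)^{2} = \left(8 \left(-18\right) - 98\right)^{2} = \left(-144 - 98\right)^{2} = \left(-242\right)^{2} = 58564$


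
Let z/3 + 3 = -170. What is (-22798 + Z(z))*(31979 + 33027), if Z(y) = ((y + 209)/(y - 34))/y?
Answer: -425346342355376/287007 ≈ -1.4820e+9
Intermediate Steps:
z = -519 (z = -9 + 3*(-170) = -9 - 510 = -519)
Z(y) = (209 + y)/(y*(-34 + y)) (Z(y) = ((209 + y)/(-34 + y))/y = (209 + y)/(y*(-34 + y)))
(-22798 + Z(z))*(31979 + 33027) = (-22798 + (209 - 519)/((-519)*(-34 - 519)))*(31979 + 33027) = (-22798 - 1/519*(-310)/(-553))*65006 = (-22798 - 1/519*(-1/553)*(-310))*65006 = (-22798 - 310/287007)*65006 = -6543185896/287007*65006 = -425346342355376/287007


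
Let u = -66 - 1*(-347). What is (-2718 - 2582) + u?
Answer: -5019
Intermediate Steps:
u = 281 (u = -66 + 347 = 281)
(-2718 - 2582) + u = (-2718 - 2582) + 281 = -5300 + 281 = -5019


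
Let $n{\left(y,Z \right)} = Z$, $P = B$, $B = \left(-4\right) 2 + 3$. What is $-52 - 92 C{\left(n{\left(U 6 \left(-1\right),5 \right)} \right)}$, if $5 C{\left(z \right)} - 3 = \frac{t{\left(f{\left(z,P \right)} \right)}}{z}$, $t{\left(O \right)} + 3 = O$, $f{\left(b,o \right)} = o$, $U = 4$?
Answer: $- \frac{1944}{25} \approx -77.76$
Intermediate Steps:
$B = -5$ ($B = -8 + 3 = -5$)
$P = -5$
$t{\left(O \right)} = -3 + O$
$C{\left(z \right)} = \frac{3}{5} - \frac{8}{5 z}$ ($C{\left(z \right)} = \frac{3}{5} + \frac{\left(-3 - 5\right) \frac{1}{z}}{5} = \frac{3}{5} + \frac{\left(-8\right) \frac{1}{z}}{5} = \frac{3}{5} - \frac{8}{5 z}$)
$-52 - 92 C{\left(n{\left(U 6 \left(-1\right),5 \right)} \right)} = -52 - 92 \frac{-8 + 3 \cdot 5}{5 \cdot 5} = -52 - 92 \cdot \frac{1}{5} \cdot \frac{1}{5} \left(-8 + 15\right) = -52 - 92 \cdot \frac{1}{5} \cdot \frac{1}{5} \cdot 7 = -52 - \frac{644}{25} = - \frac{1944}{25}$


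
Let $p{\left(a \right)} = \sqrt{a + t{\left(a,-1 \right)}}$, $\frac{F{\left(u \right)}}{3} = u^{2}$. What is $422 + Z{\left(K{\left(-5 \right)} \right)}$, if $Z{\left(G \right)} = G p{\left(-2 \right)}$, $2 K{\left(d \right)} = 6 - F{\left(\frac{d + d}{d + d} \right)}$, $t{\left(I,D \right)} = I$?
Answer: $422 + 3 i \approx 422.0 + 3.0 i$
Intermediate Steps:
$F{\left(u \right)} = 3 u^{2}$
$K{\left(d \right)} = \frac{3}{2}$ ($K{\left(d \right)} = \frac{6 - 3 \left(\frac{d + d}{d + d}\right)^{2}}{2} = \frac{6 - 3 \left(\frac{2 d}{2 d}\right)^{2}}{2} = \frac{6 - 3 \left(2 d \frac{1}{2 d}\right)^{2}}{2} = \frac{6 - 3 \cdot 1^{2}}{2} = \frac{6 - 3 \cdot 1}{2} = \frac{6 - 3}{2} = \frac{1}{2} \cdot 3 = \frac{3}{2}$)
$p{\left(a \right)} = \sqrt{2} \sqrt{a}$ ($p{\left(a \right)} = \sqrt{a + a} = \sqrt{2 a} = \sqrt{2} \sqrt{a}$)
$Z{\left(G \right)} = 2 i G$ ($Z{\left(G \right)} = G \sqrt{2} \sqrt{-2} = G \sqrt{2} i \sqrt{2} = G 2 i = 2 i G$)
$422 + Z{\left(K{\left(-5 \right)} \right)} = 422 + 2 i \frac{3}{2} = 422 + 3 i$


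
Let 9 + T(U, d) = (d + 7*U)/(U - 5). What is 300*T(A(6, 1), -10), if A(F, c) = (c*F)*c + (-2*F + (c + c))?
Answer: -4300/3 ≈ -1433.3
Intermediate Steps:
A(F, c) = -2*F + 2*c + F*c² (A(F, c) = (F*c)*c + (-2*F + 2*c) = F*c² + (-2*F + 2*c) = -2*F + 2*c + F*c²)
T(U, d) = -9 + (d + 7*U)/(-5 + U) (T(U, d) = -9 + (d + 7*U)/(U - 5) = -9 + (d + 7*U)/(-5 + U))
300*T(A(6, 1), -10) = 300*((45 - 10 - 2*(-2*6 + 2*1 + 6*1²))/(-5 + (-2*6 + 2*1 + 6*1²))) = 300*((45 - 10 - 2*(-12 + 2 + 6*1))/(-5 + (-12 + 2 + 6*1))) = 300*((45 - 10 - 2*(-12 + 2 + 6))/(-5 + (-12 + 2 + 6))) = 300*((45 - 10 - 2*(-4))/(-5 - 4)) = 300*((45 - 10 + 8)/(-9)) = 300*(-⅑*43) = 300*(-43/9) = -4300/3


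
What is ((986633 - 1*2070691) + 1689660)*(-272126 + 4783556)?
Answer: 2732131030860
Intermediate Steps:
((986633 - 1*2070691) + 1689660)*(-272126 + 4783556) = ((986633 - 2070691) + 1689660)*4511430 = (-1084058 + 1689660)*4511430 = 605602*4511430 = 2732131030860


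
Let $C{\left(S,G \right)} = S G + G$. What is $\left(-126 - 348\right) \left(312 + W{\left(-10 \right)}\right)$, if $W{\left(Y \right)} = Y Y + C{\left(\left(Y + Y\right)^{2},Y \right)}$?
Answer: $1705452$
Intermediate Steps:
$C{\left(S,G \right)} = G + G S$ ($C{\left(S,G \right)} = G S + G = G + G S$)
$W{\left(Y \right)} = Y^{2} + Y \left(1 + 4 Y^{2}\right)$ ($W{\left(Y \right)} = Y Y + Y \left(1 + \left(Y + Y\right)^{2}\right) = Y^{2} + Y \left(1 + \left(2 Y\right)^{2}\right) = Y^{2} + Y \left(1 + 4 Y^{2}\right)$)
$\left(-126 - 348\right) \left(312 + W{\left(-10 \right)}\right) = \left(-126 - 348\right) \left(312 - 10 \left(1 - 10 + 4 \left(-10\right)^{2}\right)\right) = \left(-126 - 348\right) \left(312 - 10 \left(1 - 10 + 4 \cdot 100\right)\right) = - 474 \left(312 - 10 \left(1 - 10 + 400\right)\right) = - 474 \left(312 - 3910\right) = \left(-474\right) \left(-3598\right) = 1705452$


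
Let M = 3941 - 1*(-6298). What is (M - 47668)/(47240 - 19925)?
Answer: -37429/27315 ≈ -1.3703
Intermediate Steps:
M = 10239 (M = 3941 + 6298 = 10239)
(M - 47668)/(47240 - 19925) = (10239 - 47668)/(47240 - 19925) = -37429/27315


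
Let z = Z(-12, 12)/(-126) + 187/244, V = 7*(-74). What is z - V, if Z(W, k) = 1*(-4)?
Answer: 7974965/15372 ≈ 518.80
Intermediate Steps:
Z(W, k) = -4
V = -518
z = 12269/15372 (z = -4/(-126) + 187/244 = -4*(-1/126) + 187*(1/244) = 2/63 + 187/244 = 12269/15372 ≈ 0.79814)
z - V = 12269/15372 - 1*(-518) = 12269/15372 + 518 = 7974965/15372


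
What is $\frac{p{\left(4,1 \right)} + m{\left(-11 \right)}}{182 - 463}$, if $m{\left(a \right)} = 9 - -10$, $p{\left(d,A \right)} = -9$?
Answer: $- \frac{10}{281} \approx -0.035587$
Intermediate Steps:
$m{\left(a \right)} = 19$ ($m{\left(a \right)} = 9 + 10 = 19$)
$\frac{p{\left(4,1 \right)} + m{\left(-11 \right)}}{182 - 463} = \frac{-9 + 19}{182 - 463} = \frac{10}{-281} = 10 \left(- \frac{1}{281}\right) = - \frac{10}{281}$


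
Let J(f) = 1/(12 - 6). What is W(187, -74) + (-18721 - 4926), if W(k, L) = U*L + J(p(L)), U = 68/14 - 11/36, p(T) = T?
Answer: -1510970/63 ≈ -23984.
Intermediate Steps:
J(f) = ⅙ (J(f) = 1/6 = ⅙)
U = 1147/252 (U = 68*(1/14) - 11*1/36 = 34/7 - 11/36 = 1147/252 ≈ 4.5516)
W(k, L) = ⅙ + 1147*L/252 (W(k, L) = 1147*L/252 + ⅙ = ⅙ + 1147*L/252)
W(187, -74) + (-18721 - 4926) = (⅙ + (1147/252)*(-74)) + (-18721 - 4926) = (⅙ - 42439/126) - 23647 = -21209/63 - 23647 = -1510970/63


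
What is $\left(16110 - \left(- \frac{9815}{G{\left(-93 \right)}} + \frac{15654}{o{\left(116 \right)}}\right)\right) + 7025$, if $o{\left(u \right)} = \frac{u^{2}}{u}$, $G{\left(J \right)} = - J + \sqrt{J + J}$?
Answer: $\frac{25459911}{1102} - \frac{1963 i \sqrt{186}}{1767} \approx 23103.0 - 15.151 i$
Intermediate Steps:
$G{\left(J \right)} = - J + \sqrt{2} \sqrt{J}$ ($G{\left(J \right)} = - J + \sqrt{2 J} = - J + \sqrt{2} \sqrt{J}$)
$o{\left(u \right)} = u$
$\left(16110 - \left(- \frac{9815}{G{\left(-93 \right)}} + \frac{15654}{o{\left(116 \right)}}\right)\right) + 7025 = \left(16110 + \left(\frac{9815}{\left(-1\right) \left(-93\right) + \sqrt{2} \sqrt{-93}} - \frac{15654}{116}\right)\right) + 7025 = \left(16110 + \left(\frac{9815}{93 + \sqrt{2} i \sqrt{93}} - \frac{7827}{58}\right)\right) + 7025 = \left(16110 - \left(\frac{7827}{58} - \frac{9815}{93 + i \sqrt{186}}\right)\right) + 7025 = \left(\frac{926553}{58} + \frac{9815}{93 + i \sqrt{186}}\right) + 7025 = \frac{1334003}{58} + \frac{9815}{93 + i \sqrt{186}}$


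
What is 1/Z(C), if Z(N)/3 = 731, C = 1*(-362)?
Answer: 1/2193 ≈ 0.00045600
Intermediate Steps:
C = -362
Z(N) = 2193 (Z(N) = 3*731 = 2193)
1/Z(C) = 1/2193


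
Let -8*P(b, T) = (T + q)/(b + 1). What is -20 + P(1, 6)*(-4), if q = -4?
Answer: -39/2 ≈ -19.500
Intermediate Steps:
P(b, T) = -(-4 + T)/(8*(1 + b)) (P(b, T) = -(T - 4)/(8*(b + 1)) = -(-4 + T)/(8*(1 + b)))
-20 + P(1, 6)*(-4) = -20 + ((4 - 1*6)/(8*(1 + 1)))*(-4) = -20 + ((⅛)*(4 - 6)/2)*(-4) = -20 + ((⅛)*(½)*(-2))*(-4) = -20 - ⅛*(-4) = -20 + ½ = -39/2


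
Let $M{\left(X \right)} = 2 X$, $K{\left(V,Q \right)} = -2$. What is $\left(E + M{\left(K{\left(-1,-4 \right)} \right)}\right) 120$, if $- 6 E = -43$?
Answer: $380$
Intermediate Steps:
$E = \frac{43}{6}$ ($E = \left(- \frac{1}{6}\right) \left(-43\right) = \frac{43}{6} \approx 7.1667$)
$\left(E + M{\left(K{\left(-1,-4 \right)} \right)}\right) 120 = \left(\frac{43}{6} + 2 \left(-2\right)\right) 120 = \left(\frac{43}{6} - 4\right) 120 = \frac{19}{6} \cdot 120 = 380$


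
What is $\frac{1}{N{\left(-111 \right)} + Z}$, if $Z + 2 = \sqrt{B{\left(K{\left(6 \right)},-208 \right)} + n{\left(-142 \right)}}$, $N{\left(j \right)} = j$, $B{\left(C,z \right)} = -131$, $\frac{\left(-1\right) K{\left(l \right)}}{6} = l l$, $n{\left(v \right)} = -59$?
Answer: $- \frac{113}{12959} - \frac{i \sqrt{190}}{12959} \approx -0.0087198 - 0.0010637 i$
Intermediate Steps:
$K{\left(l \right)} = - 6 l^{2}$ ($K{\left(l \right)} = - 6 l l = - 6 l^{2}$)
$Z = -2 + i \sqrt{190}$ ($Z = -2 + \sqrt{-131 - 59} = -2 + \sqrt{-190} = -2 + i \sqrt{190} \approx -2.0 + 13.784 i$)
$\frac{1}{N{\left(-111 \right)} + Z} = \frac{1}{-111 - \left(2 - i \sqrt{190}\right)} = \frac{1}{-113 + i \sqrt{190}}$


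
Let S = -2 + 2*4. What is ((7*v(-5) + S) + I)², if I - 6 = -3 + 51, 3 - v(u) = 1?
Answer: 5476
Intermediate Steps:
v(u) = 2 (v(u) = 3 - 1*1 = 3 - 1 = 2)
I = 54 (I = 6 + (-3 + 51) = 6 + 48 = 54)
S = 6 (S = -2 + 8 = 6)
((7*v(-5) + S) + I)² = ((7*2 + 6) + 54)² = ((14 + 6) + 54)² = (20 + 54)² = 74² = 5476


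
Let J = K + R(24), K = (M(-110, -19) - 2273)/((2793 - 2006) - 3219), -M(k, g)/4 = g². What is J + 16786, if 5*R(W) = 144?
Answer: 204486553/12160 ≈ 16816.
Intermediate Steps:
R(W) = 144/5 (R(W) = (⅕)*144 = 144/5)
M(k, g) = -4*g²
K = 3717/2432 (K = (-4*(-19)² - 2273)/((2793 - 2006) - 3219) = (-4*361 - 2273)/(787 - 3219) = (-1444 - 2273)/(-2432) = -3717*(-1/2432) = 3717/2432 ≈ 1.5284)
J = 368793/12160 (J = 3717/2432 + 144/5 = 368793/12160 ≈ 30.328)
J + 16786 = 368793/12160 + 16786 = 204486553/12160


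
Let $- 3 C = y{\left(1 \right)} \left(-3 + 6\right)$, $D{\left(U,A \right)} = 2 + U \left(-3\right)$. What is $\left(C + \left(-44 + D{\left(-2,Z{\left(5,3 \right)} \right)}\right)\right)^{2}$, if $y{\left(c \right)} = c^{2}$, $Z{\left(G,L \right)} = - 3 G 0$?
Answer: $1369$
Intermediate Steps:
$Z{\left(G,L \right)} = 0$
$D{\left(U,A \right)} = 2 - 3 U$
$C = -1$ ($C = - \frac{1^{2} \left(-3 + 6\right)}{3} = - \frac{1 \cdot 3}{3} = \left(- \frac{1}{3}\right) 3 = -1$)
$\left(C + \left(-44 + D{\left(-2,Z{\left(5,3 \right)} \right)}\right)\right)^{2} = \left(-1 + \left(-44 + \left(2 - -6\right)\right)\right)^{2} = \left(-1 + \left(-44 + \left(2 + 6\right)\right)\right)^{2} = \left(-1 + \left(-44 + 8\right)\right)^{2} = \left(-1 - 36\right)^{2} = \left(-37\right)^{2} = 1369$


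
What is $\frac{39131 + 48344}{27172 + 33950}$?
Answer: $\frac{87475}{61122} \approx 1.4312$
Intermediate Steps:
$\frac{39131 + 48344}{27172 + 33950} = \frac{87475}{61122}$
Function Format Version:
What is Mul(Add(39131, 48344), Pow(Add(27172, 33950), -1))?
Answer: Rational(87475, 61122) ≈ 1.4312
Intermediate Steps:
Mul(Add(39131, 48344), Pow(Add(27172, 33950), -1)) = Mul(87475, Pow(61122, -1)) = Mul(87475, Rational(1, 61122)) = Rational(87475, 61122)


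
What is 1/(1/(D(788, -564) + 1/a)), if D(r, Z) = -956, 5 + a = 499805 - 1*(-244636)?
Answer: -711680815/744436 ≈ -956.00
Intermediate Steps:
a = 744436 (a = -5 + (499805 - 1*(-244636)) = -5 + (499805 + 244636) = -5 + 744441 = 744436)
1/(1/(D(788, -564) + 1/a)) = 1/(1/(-956 + 1/744436)) = 1/(1/(-711680815/744436)) = 1/(-744436/711680815) = -711680815/744436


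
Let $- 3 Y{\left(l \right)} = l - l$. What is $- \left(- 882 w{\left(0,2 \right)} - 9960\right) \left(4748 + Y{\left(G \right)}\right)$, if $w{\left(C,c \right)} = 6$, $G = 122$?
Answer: $72416496$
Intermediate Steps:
$Y{\left(l \right)} = 0$ ($Y{\left(l \right)} = - \frac{l - l}{3} = \left(- \frac{1}{3}\right) 0 = 0$)
$- \left(- 882 w{\left(0,2 \right)} - 9960\right) \left(4748 + Y{\left(G \right)}\right) = - \left(\left(-882\right) 6 - 9960\right) \left(4748 + 0\right) = - \left(-5292 - 9960\right) 4748 = - \left(-15252\right) 4748 = \left(-1\right) \left(-72416496\right) = 72416496$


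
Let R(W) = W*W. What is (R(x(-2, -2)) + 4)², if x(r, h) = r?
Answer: 64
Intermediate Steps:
R(W) = W²
(R(x(-2, -2)) + 4)² = ((-2)² + 4)² = (4 + 4)² = 8² = 64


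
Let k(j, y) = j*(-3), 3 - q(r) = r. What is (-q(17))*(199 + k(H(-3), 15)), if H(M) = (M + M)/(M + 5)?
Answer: 2912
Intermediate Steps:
H(M) = 2*M/(5 + M) (H(M) = (2*M)/(5 + M) = 2*M/(5 + M))
q(r) = 3 - r
k(j, y) = -3*j
(-q(17))*(199 + k(H(-3), 15)) = (-(3 - 1*17))*(199 - 6*(-3)/(5 - 3)) = (-(3 - 17))*(199 - 6*(-3)/2) = (-1*(-14))*(199 - 6*(-3)/2) = 14*(199 - 3*(-3)) = 14*(199 + 9) = 14*208 = 2912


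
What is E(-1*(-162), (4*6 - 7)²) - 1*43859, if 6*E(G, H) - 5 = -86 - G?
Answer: -87799/2 ≈ -43900.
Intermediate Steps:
E(G, H) = -27/2 - G/6 (E(G, H) = ⅚ + (-86 - G)/6 = ⅚ + (-43/3 - G/6) = -27/2 - G/6)
E(-1*(-162), (4*6 - 7)²) - 1*43859 = (-27/2 - (-1)*(-162)/6) - 1*43859 = (-27/2 - ⅙*162) - 43859 = (-27/2 - 27) - 43859 = -81/2 - 43859 = -87799/2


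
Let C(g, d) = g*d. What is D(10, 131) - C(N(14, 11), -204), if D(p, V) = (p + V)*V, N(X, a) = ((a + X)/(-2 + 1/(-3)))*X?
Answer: -12129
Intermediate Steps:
N(X, a) = X*(-3*X/7 - 3*a/7) (N(X, a) = ((X + a)/(-2 - ⅓))*X = ((X + a)/(-7/3))*X = ((X + a)*(-3/7))*X = (-3*X/7 - 3*a/7)*X = X*(-3*X/7 - 3*a/7))
D(p, V) = V*(V + p) (D(p, V) = (V + p)*V = V*(V + p))
C(g, d) = d*g
D(10, 131) - C(N(14, 11), -204) = 131*(131 + 10) - (-204)*(-3/7*14*(14 + 11)) = 131*141 - (-204)*(-3/7*14*25) = 18471 - (-204)*(-150) = 18471 - 1*30600 = 18471 - 30600 = -12129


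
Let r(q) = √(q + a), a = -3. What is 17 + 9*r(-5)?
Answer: 17 + 18*I*√2 ≈ 17.0 + 25.456*I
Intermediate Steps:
r(q) = √(-3 + q) (r(q) = √(q - 3) = √(-3 + q))
17 + 9*r(-5) = 17 + 9*√(-3 - 5) = 17 + 9*√(-8) = 17 + 9*(2*I*√2) = 17 + 18*I*√2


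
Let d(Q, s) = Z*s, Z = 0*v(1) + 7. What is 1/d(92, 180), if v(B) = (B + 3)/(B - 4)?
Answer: 1/1260 ≈ 0.00079365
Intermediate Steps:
v(B) = (3 + B)/(-4 + B)
Z = 7 (Z = 0*((3 + 1)/(-4 + 1)) + 7 = 0*(4/(-3)) + 7 = 0*(-⅓*4) + 7 = 0*(-4/3) + 7 = 0 + 7 = 7)
d(Q, s) = 7*s
1/d(92, 180) = 1/(7*180) = 1/1260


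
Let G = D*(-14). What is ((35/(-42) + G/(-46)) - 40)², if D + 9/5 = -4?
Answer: 863948449/476100 ≈ 1814.6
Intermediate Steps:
D = -29/5 (D = -9/5 - 4 = -29/5 ≈ -5.8000)
G = 406/5 (G = -29/5*(-14) = 406/5 ≈ 81.200)
((35/(-42) + G/(-46)) - 40)² = ((35/(-42) + (406/5)/(-46)) - 40)² = ((35*(-1/42) + (406/5)*(-1/46)) - 40)² = ((-⅚ - 203/115) - 40)² = (-1793/690 - 40)² = (-29393/690)² = 863948449/476100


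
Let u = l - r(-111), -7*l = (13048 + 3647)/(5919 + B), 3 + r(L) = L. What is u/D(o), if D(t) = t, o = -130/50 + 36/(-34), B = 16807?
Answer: -220012215/7067786 ≈ -31.129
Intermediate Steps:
r(L) = -3 + L
o = -311/85 (o = -130*1/50 + 36*(-1/34) = -13/5 - 18/17 = -311/85 ≈ -3.6588)
l = -2385/22726 (l = -(13048 + 3647)/(7*(5919 + 16807)) = -2385/22726 ≈ -0.10495)
u = 2588379/22726 (u = -2385/22726 - (-3 - 111) = -2385/22726 - 1*(-114) = -2385/22726 + 114 = 2588379/22726 ≈ 113.90)
u/D(o) = 2588379/(22726*(-311/85)) = (2588379/22726)*(-85/311) = -220012215/7067786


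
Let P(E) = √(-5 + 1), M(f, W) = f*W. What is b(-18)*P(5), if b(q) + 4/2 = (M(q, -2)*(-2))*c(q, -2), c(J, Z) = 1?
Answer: -148*I ≈ -148.0*I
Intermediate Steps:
M(f, W) = W*f
P(E) = 2*I (P(E) = √(-4) = 2*I)
b(q) = -2 + 4*q (b(q) = -2 + (-2*q*(-2))*1 = -2 + (4*q)*1 = -2 + 4*q)
b(-18)*P(5) = (-2 + 4*(-18))*(2*I) = (-2 - 72)*(2*I) = -148*I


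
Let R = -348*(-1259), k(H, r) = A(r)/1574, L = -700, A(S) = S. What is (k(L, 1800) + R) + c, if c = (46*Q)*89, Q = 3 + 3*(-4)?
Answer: 315812982/787 ≈ 4.0129e+5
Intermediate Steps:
Q = -9 (Q = 3 - 12 = -9)
k(H, r) = r/1574
c = -36846 (c = (46*(-9))*89 = -414*89 = -36846)
R = 438132
(k(L, 1800) + R) + c = ((1/1574)*1800 + 438132) - 36846 = (900/787 + 438132) - 36846 = 344810784/787 - 36846 = 315812982/787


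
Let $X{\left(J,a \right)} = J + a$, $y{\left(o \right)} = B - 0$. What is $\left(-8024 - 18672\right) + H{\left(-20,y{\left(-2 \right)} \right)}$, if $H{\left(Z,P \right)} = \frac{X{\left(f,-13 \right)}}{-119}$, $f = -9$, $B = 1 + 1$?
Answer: $- \frac{3176802}{119} \approx -26696.0$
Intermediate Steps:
$B = 2$
$y{\left(o \right)} = 2$ ($y{\left(o \right)} = 2 - 0 = 2 + 0 = 2$)
$H{\left(Z,P \right)} = \frac{22}{119}$ ($H{\left(Z,P \right)} = \frac{-9 - 13}{-119} = \left(-22\right) \left(- \frac{1}{119}\right) = \frac{22}{119}$)
$\left(-8024 - 18672\right) + H{\left(-20,y{\left(-2 \right)} \right)} = \left(-8024 - 18672\right) + \frac{22}{119} = -26696 + \frac{22}{119} = - \frac{3176802}{119}$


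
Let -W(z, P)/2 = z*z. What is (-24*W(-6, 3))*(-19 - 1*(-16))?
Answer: -5184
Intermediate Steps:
W(z, P) = -2*z**2 (W(z, P) = -2*z*z = -2*z**2)
(-24*W(-6, 3))*(-19 - 1*(-16)) = (-(-48)*(-6)**2)*(-19 - 1*(-16)) = (-(-48)*36)*(-19 + 16) = -24*(-72)*(-3) = 1728*(-3) = -5184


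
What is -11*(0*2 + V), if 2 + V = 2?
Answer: 0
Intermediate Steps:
V = 0 (V = -2 + 2 = 0)
-11*(0*2 + V) = -11*(0*2 + 0) = -11*(0 + 0) = -11*0 = 0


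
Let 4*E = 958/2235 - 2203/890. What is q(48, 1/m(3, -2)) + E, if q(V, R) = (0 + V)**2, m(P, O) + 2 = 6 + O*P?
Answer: 3665587063/1591320 ≈ 2303.5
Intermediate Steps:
m(P, O) = 4 + O*P (m(P, O) = -2 + (6 + O*P) = 4 + O*P)
E = -814217/1591320 (E = (958/2235 - 2203/890)/4 = (1/4)*(-814217/397830) = -814217/1591320 ≈ -0.51166)
q(V, R) = V**2
q(48, 1/m(3, -2)) + E = 48**2 - 814217/1591320 = 2304 - 814217/1591320 = 3665587063/1591320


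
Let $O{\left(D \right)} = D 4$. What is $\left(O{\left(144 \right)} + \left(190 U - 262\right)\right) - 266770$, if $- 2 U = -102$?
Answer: $-256766$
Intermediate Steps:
$O{\left(D \right)} = 4 D$
$U = 51$ ($U = \left(- \frac{1}{2}\right) \left(-102\right) = 51$)
$\left(O{\left(144 \right)} + \left(190 U - 262\right)\right) - 266770 = \left(4 \cdot 144 + \left(190 \cdot 51 - 262\right)\right) - 266770 = \left(576 + \left(9690 - 262\right)\right) - 266770 = \left(576 + 9428\right) - 266770 = 10004 - 266770 = -256766$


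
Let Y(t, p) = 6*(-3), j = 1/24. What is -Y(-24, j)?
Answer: 18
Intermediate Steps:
j = 1/24 ≈ 0.041667
Y(t, p) = -18
-Y(-24, j) = -1*(-18) = 18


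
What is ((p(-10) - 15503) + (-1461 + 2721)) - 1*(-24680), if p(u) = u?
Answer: 10427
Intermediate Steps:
((p(-10) - 15503) + (-1461 + 2721)) - 1*(-24680) = ((-10 - 15503) + (-1461 + 2721)) - 1*(-24680) = (-15513 + 1260) + 24680 = -14253 + 24680 = 10427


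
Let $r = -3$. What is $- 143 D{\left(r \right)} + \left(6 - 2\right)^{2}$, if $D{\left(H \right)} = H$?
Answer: $445$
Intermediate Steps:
$- 143 D{\left(r \right)} + \left(6 - 2\right)^{2} = \left(-143\right) \left(-3\right) + \left(6 - 2\right)^{2} = 429 + 4^{2} = 429 + 16 = 445$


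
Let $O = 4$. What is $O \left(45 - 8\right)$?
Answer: $148$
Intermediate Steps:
$O \left(45 - 8\right) = 4 \left(45 - 8\right) = 4 \cdot 37 = 148$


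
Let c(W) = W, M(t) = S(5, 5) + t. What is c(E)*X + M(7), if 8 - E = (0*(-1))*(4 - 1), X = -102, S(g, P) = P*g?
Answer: -784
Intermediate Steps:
E = 8 (E = 8 - 0*(-1)*(4 - 1) = 8 - 0*3 = 8 - 1*0 = 8 + 0 = 8)
M(t) = 25 + t (M(t) = 5*5 + t = 25 + t)
c(E)*X + M(7) = 8*(-102) + (25 + 7) = -816 + 32 = -784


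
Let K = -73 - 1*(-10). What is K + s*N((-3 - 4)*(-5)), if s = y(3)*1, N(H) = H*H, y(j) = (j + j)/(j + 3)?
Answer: 1162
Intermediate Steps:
y(j) = 2*j/(3 + j) (y(j) = (2*j)/(3 + j) = 2*j/(3 + j))
K = -63 (K = -73 + 10 = -63)
N(H) = H²
s = 1 (s = (2*3/(3 + 3))*1 = (2*3/6)*1 = (2*3*(⅙))*1 = 1*1 = 1)
K + s*N((-3 - 4)*(-5)) = -63 + 1*((-3 - 4)*(-5))² = -63 + 1*(-7*(-5))² = -63 + 1*35² = -63 + 1*1225 = -63 + 1225 = 1162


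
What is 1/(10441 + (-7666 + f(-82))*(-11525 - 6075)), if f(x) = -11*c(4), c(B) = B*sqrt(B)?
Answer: 1/136480841 ≈ 7.3270e-9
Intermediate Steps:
c(B) = B**(3/2)
f(x) = -88 (f(x) = -11*4**(3/2) = -11*8 = -88)
1/(10441 + (-7666 + f(-82))*(-11525 - 6075)) = 1/(10441 + (-7666 - 88)*(-11525 - 6075)) = 1/(10441 - 7754*(-17600)) = 1/(10441 + 136470400) = 1/136480841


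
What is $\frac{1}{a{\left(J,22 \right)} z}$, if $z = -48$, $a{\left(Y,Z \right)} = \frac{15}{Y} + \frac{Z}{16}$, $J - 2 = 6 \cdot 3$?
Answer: $- \frac{1}{102} \approx -0.0098039$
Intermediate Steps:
$J = 20$ ($J = 2 + 6 \cdot 3 = 2 + 18 = 20$)
$a{\left(Y,Z \right)} = \frac{15}{Y} + \frac{Z}{16}$ ($a{\left(Y,Z \right)} = \frac{15}{Y} + Z \frac{1}{16} = \frac{15}{Y} + \frac{Z}{16}$)
$\frac{1}{a{\left(J,22 \right)} z} = \frac{1}{\left(\frac{15}{20} + \frac{1}{16} \cdot 22\right) \left(-48\right)} = \frac{1}{\left(15 \cdot \frac{1}{20} + \frac{11}{8}\right) \left(-48\right)} = \frac{1}{\left(\frac{3}{4} + \frac{11}{8}\right) \left(-48\right)} = \frac{1}{\frac{17}{8} \left(-48\right)} = \frac{1}{-102} = - \frac{1}{102}$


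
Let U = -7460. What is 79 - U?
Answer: 7539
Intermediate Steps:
79 - U = 79 - 1*(-7460) = 79 + 7460 = 7539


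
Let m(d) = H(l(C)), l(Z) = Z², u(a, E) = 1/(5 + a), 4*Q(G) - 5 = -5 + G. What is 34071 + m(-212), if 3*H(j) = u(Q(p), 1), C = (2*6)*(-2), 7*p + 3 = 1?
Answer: 7052711/207 ≈ 34071.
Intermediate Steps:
p = -2/7 (p = -3/7 + (⅐)*1 = -3/7 + ⅐ = -2/7 ≈ -0.28571)
Q(G) = G/4 (Q(G) = 5/4 + (-5 + G)/4 = 5/4 + (-5/4 + G/4) = G/4)
C = -24 (C = 12*(-2) = -24)
H(j) = 14/207 (H(j) = 1/(3*(5 + (¼)*(-2/7))) = 1/(3*(5 - 1/14)) = 1/(3*(69/14)) = (⅓)*(14/69) = 14/207)
m(d) = 14/207
34071 + m(-212) = 34071 + 14/207 = 7052711/207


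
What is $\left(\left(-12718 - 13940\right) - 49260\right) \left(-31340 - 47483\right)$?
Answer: $5984084514$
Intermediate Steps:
$\left(\left(-12718 - 13940\right) - 49260\right) \left(-31340 - 47483\right) = \left(-26658 - 49260\right) \left(-78823\right) = \left(-75918\right) \left(-78823\right) = 5984084514$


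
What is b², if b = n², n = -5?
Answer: 625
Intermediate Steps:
b = 25 (b = (-5)² = 25)
b² = 25² = 625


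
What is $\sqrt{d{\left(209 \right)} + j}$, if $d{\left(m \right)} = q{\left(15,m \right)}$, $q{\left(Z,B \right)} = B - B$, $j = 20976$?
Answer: $4 \sqrt{1311} \approx 144.83$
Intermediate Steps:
$q{\left(Z,B \right)} = 0$
$d{\left(m \right)} = 0$
$\sqrt{d{\left(209 \right)} + j} = \sqrt{0 + 20976} = \sqrt{20976} = 4 \sqrt{1311}$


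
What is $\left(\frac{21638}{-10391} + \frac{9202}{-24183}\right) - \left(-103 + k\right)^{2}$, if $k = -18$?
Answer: $- \frac{3679690671209}{251285553} \approx -14643.0$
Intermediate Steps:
$\left(\frac{21638}{-10391} + \frac{9202}{-24183}\right) - \left(-103 + k\right)^{2} = \left(\frac{21638}{-10391} + \frac{9202}{-24183}\right) - \left(-103 - 18\right)^{2} = \left(21638 \left(- \frac{1}{10391}\right) + 9202 \left(- \frac{1}{24183}\right)\right) - \left(-121\right)^{2} = \left(- \frac{21638}{10391} - \frac{9202}{24183}\right) - 14641 = - \frac{618889736}{251285553} - 14641 = - \frac{3679690671209}{251285553}$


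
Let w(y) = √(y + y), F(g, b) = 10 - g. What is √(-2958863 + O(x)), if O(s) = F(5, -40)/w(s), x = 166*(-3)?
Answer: √(-733809859452 - 2490*I*√249)/498 ≈ 4.6052e-5 - 1720.1*I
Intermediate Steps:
x = -498
w(y) = √2*√y (w(y) = √(2*y) = √2*√y)
O(s) = 5*√2/(2*√s) (O(s) = (10 - 1*5)/((√2*√s)) = (10 - 5)*(√2/(2*√s)) = 5*(√2/(2*√s)) = 5*√2/(2*√s))
√(-2958863 + O(x)) = √(-2958863 + 5*√2/(2*√(-498))) = √(-2958863 + 5*√2*(-I*√498/498)/2) = √(-2958863 - 5*I*√249/498)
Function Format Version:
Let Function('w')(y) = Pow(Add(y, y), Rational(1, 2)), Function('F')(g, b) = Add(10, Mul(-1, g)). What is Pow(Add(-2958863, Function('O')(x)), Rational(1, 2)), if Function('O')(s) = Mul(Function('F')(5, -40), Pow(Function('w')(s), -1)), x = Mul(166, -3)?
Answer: Mul(Rational(1, 498), Pow(Add(-733809859452, Mul(-2490, I, Pow(249, Rational(1, 2)))), Rational(1, 2))) ≈ Add(4.6052e-5, Mul(-1720.1, I))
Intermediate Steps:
x = -498
Function('w')(y) = Mul(Pow(2, Rational(1, 2)), Pow(y, Rational(1, 2))) (Function('w')(y) = Pow(Mul(2, y), Rational(1, 2)) = Mul(Pow(2, Rational(1, 2)), Pow(y, Rational(1, 2))))
Function('O')(s) = Mul(Rational(5, 2), Pow(2, Rational(1, 2)), Pow(s, Rational(-1, 2))) (Function('O')(s) = Mul(Add(10, Mul(-1, 5)), Pow(Mul(Pow(2, Rational(1, 2)), Pow(s, Rational(1, 2))), -1)) = Mul(Add(10, -5), Mul(Rational(1, 2), Pow(2, Rational(1, 2)), Pow(s, Rational(-1, 2)))) = Mul(5, Mul(Rational(1, 2), Pow(2, Rational(1, 2)), Pow(s, Rational(-1, 2)))) = Mul(Rational(5, 2), Pow(2, Rational(1, 2)), Pow(s, Rational(-1, 2))))
Pow(Add(-2958863, Function('O')(x)), Rational(1, 2)) = Pow(Add(-2958863, Mul(Rational(5, 2), Pow(2, Rational(1, 2)), Pow(-498, Rational(-1, 2)))), Rational(1, 2)) = Pow(Add(-2958863, Mul(Rational(5, 2), Pow(2, Rational(1, 2)), Mul(Rational(-1, 498), I, Pow(498, Rational(1, 2))))), Rational(1, 2)) = Pow(Add(-2958863, Mul(Rational(-5, 498), I, Pow(249, Rational(1, 2)))), Rational(1, 2))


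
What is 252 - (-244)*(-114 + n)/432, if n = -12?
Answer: 1085/6 ≈ 180.83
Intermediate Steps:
252 - (-244)*(-114 + n)/432 = 252 - (-244)*(-114 - 12)/432 = 252 - (-244)*(-126*1/432) = 252 - (-244)*(-7)/24 = 252 - 244*7/24 = 252 - 427/6 = 1085/6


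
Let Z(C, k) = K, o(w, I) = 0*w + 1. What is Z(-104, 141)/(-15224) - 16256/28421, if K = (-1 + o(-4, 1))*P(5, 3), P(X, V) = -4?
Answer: -16256/28421 ≈ -0.57197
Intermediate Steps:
o(w, I) = 1 (o(w, I) = 0 + 1 = 1)
K = 0 (K = (-1 + 1)*(-4) = 0*(-4) = 0)
Z(C, k) = 0
Z(-104, 141)/(-15224) - 16256/28421 = 0/(-15224) - 16256/28421 = 0*(-1/15224) - 16256*1/28421 = 0 - 16256/28421 = -16256/28421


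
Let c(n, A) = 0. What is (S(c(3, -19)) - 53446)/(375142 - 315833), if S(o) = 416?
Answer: -53030/59309 ≈ -0.89413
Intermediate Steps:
(S(c(3, -19)) - 53446)/(375142 - 315833) = (416 - 53446)/(375142 - 315833) = -53030/59309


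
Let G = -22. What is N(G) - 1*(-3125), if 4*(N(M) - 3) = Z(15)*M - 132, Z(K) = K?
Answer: 6025/2 ≈ 3012.5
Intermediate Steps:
N(M) = -30 + 15*M/4 (N(M) = 3 + (15*M - 132)/4 = 3 + (-132 + 15*M)/4 = 3 + (-33 + 15*M/4) = -30 + 15*M/4)
N(G) - 1*(-3125) = (-30 + (15/4)*(-22)) - 1*(-3125) = (-30 - 165/2) + 3125 = -225/2 + 3125 = 6025/2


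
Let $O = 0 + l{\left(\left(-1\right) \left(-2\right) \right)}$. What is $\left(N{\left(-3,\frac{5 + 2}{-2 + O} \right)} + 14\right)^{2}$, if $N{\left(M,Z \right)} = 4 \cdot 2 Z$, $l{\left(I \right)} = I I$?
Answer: $1764$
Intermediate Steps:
$l{\left(I \right)} = I^{2}$
$O = 4$ ($O = 0 + \left(\left(-1\right) \left(-2\right)\right)^{2} = 0 + 2^{2} = 0 + 4 = 4$)
$N{\left(M,Z \right)} = 8 Z$
$\left(N{\left(-3,\frac{5 + 2}{-2 + O} \right)} + 14\right)^{2} = \left(8 \frac{5 + 2}{-2 + 4} + 14\right)^{2} = \left(8 \cdot \frac{7}{2} + 14\right)^{2} = \left(28 + 14\right)^{2} = 42^{2} = 1764$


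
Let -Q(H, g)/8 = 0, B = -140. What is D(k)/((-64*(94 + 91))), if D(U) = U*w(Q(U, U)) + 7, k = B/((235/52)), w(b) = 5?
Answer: 6951/556480 ≈ 0.012491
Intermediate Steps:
Q(H, g) = 0 (Q(H, g) = -8*0 = 0)
k = -1456/47 (k = -140/(235/52) = -140/(235*(1/52)) = -140/235/52 = -140*52/235 = -1456/47 ≈ -30.979)
D(U) = 7 + 5*U (D(U) = U*5 + 7 = 5*U + 7 = 7 + 5*U)
D(k)/((-64*(94 + 91))) = (7 + 5*(-1456/47))/((-64*(94 + 91))) = (7 - 7280/47)/((-64*185)) = -6951/47/(-11840) = -6951/47*(-1/11840) = 6951/556480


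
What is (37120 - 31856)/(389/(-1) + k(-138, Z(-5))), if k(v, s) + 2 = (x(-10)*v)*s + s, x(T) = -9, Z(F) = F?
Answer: -2632/3303 ≈ -0.79685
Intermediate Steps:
k(v, s) = -2 + s - 9*s*v (k(v, s) = -2 + ((-9*v)*s + s) = -2 + (-9*s*v + s) = -2 + (s - 9*s*v) = -2 + s - 9*s*v)
(37120 - 31856)/(389/(-1) + k(-138, Z(-5))) = (37120 - 31856)/(389/(-1) + (-2 - 5 - 9*(-5)*(-138))) = 5264/(389*(-1) + (-2 - 5 - 6210)) = 5264/(-389 - 6217) = 5264/(-6606) = 5264*(-1/6606) = -2632/3303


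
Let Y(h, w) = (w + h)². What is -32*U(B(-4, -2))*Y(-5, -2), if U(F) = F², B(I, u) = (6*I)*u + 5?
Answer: -4404512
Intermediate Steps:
B(I, u) = 5 + 6*I*u (B(I, u) = 6*I*u + 5 = 5 + 6*I*u)
Y(h, w) = (h + w)²
-32*U(B(-4, -2))*Y(-5, -2) = -32*(5 + 6*(-4)*(-2))²*(-5 - 2)² = -32*(5 + 48)²*(-7)² = -32*53²*49 = -89888*49 = -32*137641 = -4404512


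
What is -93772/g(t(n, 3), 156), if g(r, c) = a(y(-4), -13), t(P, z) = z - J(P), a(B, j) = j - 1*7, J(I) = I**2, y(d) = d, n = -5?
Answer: 23443/5 ≈ 4688.6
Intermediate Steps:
a(B, j) = -7 + j (a(B, j) = j - 7 = -7 + j)
t(P, z) = z - P**2
g(r, c) = -20 (g(r, c) = -7 - 13 = -20)
-93772/g(t(n, 3), 156) = -93772/(-20) = -93772*(-1/20) = 23443/5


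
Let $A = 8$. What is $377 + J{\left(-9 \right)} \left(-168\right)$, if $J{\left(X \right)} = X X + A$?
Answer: $-14575$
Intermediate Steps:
$J{\left(X \right)} = 8 + X^{2}$ ($J{\left(X \right)} = X X + 8 = X^{2} + 8 = 8 + X^{2}$)
$377 + J{\left(-9 \right)} \left(-168\right) = 377 + \left(8 + \left(-9\right)^{2}\right) \left(-168\right) = 377 + \left(8 + 81\right) \left(-168\right) = 377 + 89 \left(-168\right) = 377 - 14952 = -14575$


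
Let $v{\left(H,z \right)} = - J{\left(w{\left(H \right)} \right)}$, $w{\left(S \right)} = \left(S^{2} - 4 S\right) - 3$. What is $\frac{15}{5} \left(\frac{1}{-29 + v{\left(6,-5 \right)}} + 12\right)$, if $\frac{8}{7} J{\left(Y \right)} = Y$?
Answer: $\frac{10596}{295} \approx 35.919$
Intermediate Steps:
$w{\left(S \right)} = -3 + S^{2} - 4 S$
$J{\left(Y \right)} = \frac{7 Y}{8}$
$v{\left(H,z \right)} = \frac{21}{8} - \frac{7 H^{2}}{8} + \frac{7 H}{2}$ ($v{\left(H,z \right)} = - \frac{7 \left(-3 + H^{2} - 4 H\right)}{8} = - (- \frac{21}{8} - \frac{7 H}{2} + \frac{7 H^{2}}{8}) = \frac{21}{8} - \frac{7 H^{2}}{8} + \frac{7 H}{2}$)
$\frac{15}{5} \left(\frac{1}{-29 + v{\left(6,-5 \right)}} + 12\right) = \frac{15}{5} \left(\frac{1}{-29 + \left(\frac{21}{8} - \frac{7 \cdot 6^{2}}{8} + \frac{7}{2} \cdot 6\right)} + 12\right) = 15 \cdot \frac{1}{5} \left(\frac{1}{-29 + \left(\frac{21}{8} - \frac{63}{2} + 21\right)} + 12\right) = 3 \left(\frac{1}{-29 + \left(\frac{21}{8} - \frac{63}{2} + 21\right)} + 12\right) = 3 \left(\frac{1}{-29 - \frac{63}{8}} + 12\right) = 3 \left(\frac{1}{- \frac{295}{8}} + 12\right) = 3 \left(- \frac{8}{295} + 12\right) = 3 \cdot \frac{3532}{295} = \frac{10596}{295}$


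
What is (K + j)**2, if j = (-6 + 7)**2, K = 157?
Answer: 24964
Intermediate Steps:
j = 1 (j = 1**2 = 1)
(K + j)**2 = (157 + 1)**2 = 158**2 = 24964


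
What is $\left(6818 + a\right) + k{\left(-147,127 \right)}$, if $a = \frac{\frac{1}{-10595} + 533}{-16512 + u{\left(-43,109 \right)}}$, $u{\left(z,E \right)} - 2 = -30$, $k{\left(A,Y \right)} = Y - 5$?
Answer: $\frac{608084487433}{87620650} \approx 6940.0$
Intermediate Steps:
$k{\left(A,Y \right)} = -5 + Y$
$u{\left(z,E \right)} = -28$ ($u{\left(z,E \right)} = 2 - 30 = -28$)
$a = - \frac{2823567}{87620650}$ ($a = \frac{\frac{1}{-10595} + 533}{-16512 - 28} = \frac{- \frac{1}{10595} + 533}{-16540} = \frac{5647134}{10595} \left(- \frac{1}{16540}\right) = - \frac{2823567}{87620650} \approx -0.032225$)
$\left(6818 + a\right) + k{\left(-147,127 \right)} = \left(6818 - \frac{2823567}{87620650}\right) + \left(-5 + 127\right) = \frac{597394768133}{87620650} + 122 = \frac{608084487433}{87620650}$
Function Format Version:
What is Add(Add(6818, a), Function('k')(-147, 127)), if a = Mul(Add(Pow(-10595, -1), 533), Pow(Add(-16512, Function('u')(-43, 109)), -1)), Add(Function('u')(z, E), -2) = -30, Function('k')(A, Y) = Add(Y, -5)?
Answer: Rational(608084487433, 87620650) ≈ 6940.0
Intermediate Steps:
Function('k')(A, Y) = Add(-5, Y)
Function('u')(z, E) = -28 (Function('u')(z, E) = Add(2, -30) = -28)
a = Rational(-2823567, 87620650) (a = Mul(Add(Pow(-10595, -1), 533), Pow(Add(-16512, -28), -1)) = Mul(Add(Rational(-1, 10595), 533), Pow(-16540, -1)) = Mul(Rational(5647134, 10595), Rational(-1, 16540)) = Rational(-2823567, 87620650) ≈ -0.032225)
Add(Add(6818, a), Function('k')(-147, 127)) = Add(Add(6818, Rational(-2823567, 87620650)), Add(-5, 127)) = Add(Rational(597394768133, 87620650), 122) = Rational(608084487433, 87620650)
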